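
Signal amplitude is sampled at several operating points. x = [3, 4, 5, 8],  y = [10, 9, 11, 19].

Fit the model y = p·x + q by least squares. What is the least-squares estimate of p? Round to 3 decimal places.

Compute the Gram sums: Σx·x = 114, Σx = 20, Σ1 = 4.
Right-hand side: Σx·y = 273, Σy = 49.
MᵀM·[p, q]ᵀ = Mᵀy becomes [[114, 20]; [20, 4]]·[p, q]ᵀ = [273, 49]ᵀ.
Eliminating q: 4·(row 1) − 20·(row 2) gives 56·p = 4·273 − 20·49 = 112, so p = 2.
Then q = (49 − 20·2)/4 = 9/4.

p = 2.000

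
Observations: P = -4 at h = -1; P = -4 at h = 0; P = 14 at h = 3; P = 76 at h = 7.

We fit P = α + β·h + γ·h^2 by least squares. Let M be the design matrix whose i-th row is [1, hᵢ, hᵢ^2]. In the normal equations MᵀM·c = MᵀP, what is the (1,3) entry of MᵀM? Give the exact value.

Row 1 ↔ basis 1, column 3 ↔ basis h^2, so (MᵀM)_{1,3} = Σᵢ h^2 = (1)·(1) + (1)·(0) + (1)·(9) + (1)·(49) = 59.

59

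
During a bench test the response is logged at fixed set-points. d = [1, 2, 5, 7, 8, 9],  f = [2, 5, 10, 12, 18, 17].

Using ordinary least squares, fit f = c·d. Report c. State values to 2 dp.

c = 1.98

From the data, Σd·d = 224.
Moment sums: Σd·f = 443.
Normal equations: [[224]]·[c]ᵀ = [443]ᵀ.
Hence c = 443 / 224 ≈ 1.97768.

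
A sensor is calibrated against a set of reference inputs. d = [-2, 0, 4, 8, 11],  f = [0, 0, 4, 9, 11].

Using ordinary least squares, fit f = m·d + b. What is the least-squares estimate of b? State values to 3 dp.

Entries of AᵀA: Σd·d = 205, Σd = 21, Σ1 = 5.
And Σd·f = 209, Σf = 24.
Determinant 205·5 − 21² = 584.
m = (209·5 − 21·24)/584 = 541/584; b = (205·24 − 21·209)/584 = 531/584.

b = 0.909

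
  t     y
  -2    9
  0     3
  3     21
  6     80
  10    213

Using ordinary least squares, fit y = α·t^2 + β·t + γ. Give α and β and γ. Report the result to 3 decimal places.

α = 2.059, β = 0.511, γ = 2.095

The normal system MᵀM·[α, β, γ]ᵀ = Mᵀy is [[11393, 1235, 149]; [1235, 149, 17]; [149, 17, 5]]·[α, β, γ]ᵀ = [24405, 2655, 326]ᵀ.
Inverting the 3×3 Gram matrix, [α, β, γ]ᵀ = [19741/9586, 14683/28758, 30127/14379]ᵀ.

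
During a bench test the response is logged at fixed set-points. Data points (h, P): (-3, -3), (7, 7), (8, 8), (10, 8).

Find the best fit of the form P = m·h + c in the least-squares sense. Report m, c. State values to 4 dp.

m = 0.9109, c = -0.0099

Entries of XᵀX: Σh·h = 222, Σh = 22, Σ1 = 4.
For XᵀP: Σh·P = 202, ΣP = 20.
Normal equations: [[222, 22]; [22, 4]]·[m, c]ᵀ = [202, 20]ᵀ.
Δ = 222·4 − 22² = 404.
m = (202·4 − 22·20)/404 = 92/101; c = (222·20 − 22·202)/404 = -1/101.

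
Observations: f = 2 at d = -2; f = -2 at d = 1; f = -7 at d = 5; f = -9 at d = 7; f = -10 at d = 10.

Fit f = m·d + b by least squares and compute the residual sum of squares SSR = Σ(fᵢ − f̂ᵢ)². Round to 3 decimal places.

The normal system XᵀX·[m, b]ᵀ = Xᵀf is [[179, 21]; [21, 5]]·[m, b]ᵀ = [-204, -26]ᵀ.
Eliminating b: 5·(row 1) − 21·(row 2) gives 454·m = 5·(-204) − 21·(-26) = -474, so m = -237/227.
Then b = ((-26) − 21·(-237/227))/5 = -185/227.
Residuals: 165/227, -32/227, -219/227, -199/227, 285/227; SSR = 868/227.

SSR = 3.824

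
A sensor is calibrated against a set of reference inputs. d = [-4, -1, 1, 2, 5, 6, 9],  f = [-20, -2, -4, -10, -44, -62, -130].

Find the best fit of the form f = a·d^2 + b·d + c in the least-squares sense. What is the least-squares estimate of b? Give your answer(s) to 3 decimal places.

Entries of XᵀX: Σd^2·d^2 = 8756, Σd^2·d = 1014, Σd^2 = 164, Σd·d = 164, Σd = 18, Σ1 = 7.
Moment sums: Σd^2·f = -14228, Σd·f = -1704, Σf = -272.
Normal equations: [[8756, 1014, 164]; [1014, 164, 18]; [164, 18, 7]]·[a, b, c]ᵀ = [-14228, -1704, -272]ᵀ.
Row-reducing yields a = -576980/398321, b = -496158/398321, c = -683964/398321.

b = -1.246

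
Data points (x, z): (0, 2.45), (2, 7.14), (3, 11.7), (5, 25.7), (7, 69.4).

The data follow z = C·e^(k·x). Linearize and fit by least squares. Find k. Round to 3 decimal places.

k = 0.468

Taking logs, ln z = k·x + ln C, so regress ln z on x.
XᵀX = [[87.0000, 17.0000]; [17.0000, 5]], rhs = [57.2219, 12.8078]ᵀ  (here Σx = 17.0000, Σ(x)² = 87.0000, Σln z = 12.8078, Σx·ln z = 57.2219).
Solving (det = 146.0000): k = 0.46834, ln C = 0.96921.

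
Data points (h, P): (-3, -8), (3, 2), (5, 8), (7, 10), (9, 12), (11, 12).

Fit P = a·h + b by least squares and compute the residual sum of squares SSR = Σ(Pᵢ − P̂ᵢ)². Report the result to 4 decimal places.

Setting ∂/∂a … = 0 gives: 294·a + 32·b = 380;  32·a + 6·b = 36.
(Σh·h = 294, Σh = 32, Σ1 = 6, Σh·P = 380, ΣP = 36.)
det = 294·6 − 32² = 740.
a = (380·6 − 32·36)/740 = 282/185; b = (294·36 − 32·380)/740 = -394/185.
Residuals: -48/37, -82/185, 464/185, 54/37, 76/185, -488/185; SSR = 3224/185.

SSR = 17.4270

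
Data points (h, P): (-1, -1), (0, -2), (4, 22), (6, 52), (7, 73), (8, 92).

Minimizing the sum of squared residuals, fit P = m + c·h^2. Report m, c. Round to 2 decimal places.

Normal-equation sums: Σ1 = 6, Σh^2 = 166, Σh^2·h^2 = 8050.
For AᵀP: ΣP = 236, Σh^2·P = 11688.
Normal equations: [[6, 166]; [166, 8050]]·[m, c]ᵀ = [236, 11688]ᵀ.
det = 6·8050 − 166² = 20744.
m = (236·8050 − 166·11688)/20744 = -5051/2593; c = (6·11688 − 166·236)/20744 = 3869/2593.

m = -1.95, c = 1.49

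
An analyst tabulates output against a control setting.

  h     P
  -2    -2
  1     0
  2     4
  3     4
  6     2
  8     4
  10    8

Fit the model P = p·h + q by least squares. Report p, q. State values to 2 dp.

The normal system MᵀM·[p, q]ᵀ = MᵀP is [[218, 28]; [28, 7]]·[p, q]ᵀ = [148, 20]ᵀ.
Δ = 218·7 − 28² = 742.
p = (148·7 − 28·20)/742 = 34/53; q = (218·20 − 28·148)/742 = 108/371.

p = 0.64, q = 0.29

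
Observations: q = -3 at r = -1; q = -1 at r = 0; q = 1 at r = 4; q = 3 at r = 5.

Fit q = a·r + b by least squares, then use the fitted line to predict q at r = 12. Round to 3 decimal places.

Normal-equation sums: Σr·r = 42, Σr = 8, Σ1 = 4.
Moment sums: Σr·q = 22, Σq = 0.
So AᵀA·[a, b]ᵀ = Aᵀq: [[42, 8]; [8, 4]]·[a, b]ᵀ = [22, 0]ᵀ.
Δ = 42·4 − 8² = 104.
a = (22·4 − 8·0)/104 = 11/13; b = (42·0 − 8·22)/104 = -22/13.
At r = 12: q̂ = (11/13)·(12) + (-22/13)·(1) = 110/13.

q̂ = 8.462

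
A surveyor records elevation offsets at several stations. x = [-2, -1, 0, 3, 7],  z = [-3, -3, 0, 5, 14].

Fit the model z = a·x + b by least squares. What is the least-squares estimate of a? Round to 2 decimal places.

Entries of AᵀA: Σx·x = 63, Σx = 7, Σ1 = 5.
Right-hand side: Σx·z = 122, Σz = 13.
det = 63·5 − 7² = 266.
a = (122·5 − 7·13)/266 = 519/266; b = (63·13 − 7·122)/266 = -5/38.

a = 1.95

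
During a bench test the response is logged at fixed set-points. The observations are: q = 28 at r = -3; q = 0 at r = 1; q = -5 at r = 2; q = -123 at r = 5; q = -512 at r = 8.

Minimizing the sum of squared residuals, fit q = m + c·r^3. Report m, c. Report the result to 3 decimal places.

m = 1.779, c = -1.003

Forming AᵀA = [[5, 619]; [619, 278563]] and Aᵀq = [-612, -278315]ᵀ gives AᵀA·[m, c]ᵀ = Aᵀq.
det = 5·278563 − 619² = 1009654.
m = ((-612)·278563 − 619·(-278315))/1009654 = 1796429/1009654; c = (5·(-278315) − 619·(-612))/1009654 = -1012747/1009654.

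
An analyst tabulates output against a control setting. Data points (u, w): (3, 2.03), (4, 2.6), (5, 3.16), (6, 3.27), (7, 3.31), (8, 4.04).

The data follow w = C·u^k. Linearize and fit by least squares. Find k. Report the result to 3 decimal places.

Linearized form: ln w = k·ln u + ln C. From the 6 transformed points,
XᵀX = [[17.0401, 9.9115]; [9.9115, 6]], rhs = [11.3097, 6.5921]ᵀ  (here Σln u = 9.9115, Σ(ln u)² = 17.0401, Σln w = 6.5921, Σln u·ln w = 11.3097).
Slope k = (n·Σln u·ln w − Σln u·Σln w)/(n·Σ(ln u)² − (Σln u)²) = (6·11.3097 − 9.9115·6.5921)/4.0036 = 0.62961; ln C = (Σln w − k·Σln u)/n = 0.05863.

k = 0.630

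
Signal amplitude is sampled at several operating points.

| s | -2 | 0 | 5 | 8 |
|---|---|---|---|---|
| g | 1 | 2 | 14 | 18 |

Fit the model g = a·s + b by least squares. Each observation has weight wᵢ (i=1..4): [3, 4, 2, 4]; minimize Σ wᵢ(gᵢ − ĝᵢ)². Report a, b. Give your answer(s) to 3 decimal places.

a = 1.844, b = 3.431

Normal-equation sums: Σwᵢ·s·s = 318, Σwᵢ·s = 36, Σwᵢ·1 = 13.
Moment sums: Σwᵢ·s·g = 710, Σwᵢ·g = 111.
Normal equations: [[318, 36]; [36, 13]]·[a, b]ᵀ = [710, 111]ᵀ.
det = 318·13 − 36² = 2838.
a = (710·13 − 36·111)/2838 = 2617/1419; b = (318·111 − 36·710)/2838 = 1623/473.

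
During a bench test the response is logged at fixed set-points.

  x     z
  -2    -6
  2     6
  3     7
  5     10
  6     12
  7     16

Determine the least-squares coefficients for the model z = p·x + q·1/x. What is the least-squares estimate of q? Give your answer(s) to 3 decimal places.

q = 3.458

The normal system AᵀA·[p, q]ᵀ = Aᵀz is [[127, 6]; [6, 30839/44100]]·[p, q]ᵀ = [279, 307/21]ᵀ.
Eliminating q: (30839/44100)·(row 1) − 6·(row 2) gives (2328953/44100)·p = (30839/44100)·279 − 6·(307/21) = 526209/4900, so p = 4735881/2328953.
Then q = ((307/21) − 6·(4735881/2328953))/(30839/44100) = 8053500/2328953.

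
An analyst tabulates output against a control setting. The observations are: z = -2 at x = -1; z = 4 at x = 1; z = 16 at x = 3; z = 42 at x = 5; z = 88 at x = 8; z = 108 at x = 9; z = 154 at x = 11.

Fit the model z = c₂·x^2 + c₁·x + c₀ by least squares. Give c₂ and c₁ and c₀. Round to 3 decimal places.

c₂ = 0.994, c₁ = 3.099, c₀ = -0.230

Setting ∂/∂c₂ … = 0 gives: 26006·c₂ + 2724·c₁ + 302·c₀ = 34210;  2724·c₂ + 302·c₁ + 36·c₀ = 3634;  302·c₂ + 36·c₁ + 7·c₀ = 410.
Solving the 3×3 system (Gaussian elimination) gives c₂ = 36147/36383, c₁ = 112759/36383, c₀ = -8384/36383.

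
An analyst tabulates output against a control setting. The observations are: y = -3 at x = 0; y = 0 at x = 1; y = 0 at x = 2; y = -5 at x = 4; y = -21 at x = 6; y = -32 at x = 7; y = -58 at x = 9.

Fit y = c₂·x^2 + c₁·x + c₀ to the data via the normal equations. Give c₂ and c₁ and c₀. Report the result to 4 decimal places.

Forming AᵀA = [[10531, 1361, 187]; [1361, 187, 29]; [187, 29, 7]] and Aᵀy = [-7102, -892, -119]ᵀ gives AᵀA·[c₂, c₁, c₀]ᵀ = Aᵀy.
Inverting the 3×3 Gram matrix, [c₂, c₁, c₀]ᵀ = [-5513/5124, 17765/5124, -6715/2562]ᵀ.

c₂ = -1.0759, c₁ = 3.4670, c₀ = -2.6210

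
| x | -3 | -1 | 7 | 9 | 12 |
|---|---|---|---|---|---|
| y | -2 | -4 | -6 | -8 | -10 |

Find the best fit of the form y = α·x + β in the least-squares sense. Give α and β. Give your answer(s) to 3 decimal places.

α = -0.474, β = -3.725

Normal-equation sums: Σx·x = 284, Σx = 24, Σ1 = 5.
Moment sums: Σx·y = -224, Σy = -30.
Normal equations: [[284, 24]; [24, 5]]·[α, β]ᵀ = [-224, -30]ᵀ.
Eliminating β: 5·(row 1) − 24·(row 2) gives 844·α = 5·(-224) − 24·(-30) = -400, so α = -100/211.
Then β = ((-30) − 24·(-100/211))/5 = -786/211.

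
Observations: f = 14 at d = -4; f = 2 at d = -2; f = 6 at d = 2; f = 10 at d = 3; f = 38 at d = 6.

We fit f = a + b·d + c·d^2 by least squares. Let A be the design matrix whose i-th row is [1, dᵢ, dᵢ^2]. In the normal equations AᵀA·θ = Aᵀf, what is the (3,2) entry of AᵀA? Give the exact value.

179

Row 3 ↔ basis d^2, column 2 ↔ basis d, so (AᵀA)_{3,2} = Σᵢ (d^2)·(d) = (16)·(-4) + (4)·(-2) + (4)·(2) + (9)·(3) + (36)·(6) = 179.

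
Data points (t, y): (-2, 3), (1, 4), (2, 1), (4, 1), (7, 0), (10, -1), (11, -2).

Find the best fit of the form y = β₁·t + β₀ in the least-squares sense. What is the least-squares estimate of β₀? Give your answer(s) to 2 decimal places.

Setting ∂/∂β₁ … = 0 gives: 295·β₁ + 33·β₀ = -28;  33·β₁ + 7·β₀ = 6.
(Σt·t = 295, Σt = 33, Σ1 = 7, Σt·y = -28, Σy = 6.)
Eliminating β₀: 7·(row 1) − 33·(row 2) gives 976·β₁ = 7·(-28) − 33·6 = -394, so β₁ = -197/488.
Then β₀ = (6 − 33·(-197/488))/7 = 1347/488.

β₀ = 2.76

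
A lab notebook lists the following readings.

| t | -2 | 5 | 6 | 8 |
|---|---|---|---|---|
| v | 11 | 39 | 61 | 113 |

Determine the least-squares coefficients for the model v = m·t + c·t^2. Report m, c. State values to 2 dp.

m = -1.90, c = 2.00

Compute the Gram sums: Σt·t = 129, Σt·t^2 = 845, Σt^2·t^2 = 6033.
Moment sums: Σt·v = 1443, Σt^2·v = 10447.
AᵀA·[m, c]ᵀ = Aᵀv becomes [[129, 845]; [845, 6033]]·[m, c]ᵀ = [1443, 10447]ᵀ.
Δ = 129·6033 − 845² = 64232.
m = (1443·6033 − 845·10447)/64232 = -15262/8029; c = (129·10447 − 845·1443)/64232 = 16041/8029.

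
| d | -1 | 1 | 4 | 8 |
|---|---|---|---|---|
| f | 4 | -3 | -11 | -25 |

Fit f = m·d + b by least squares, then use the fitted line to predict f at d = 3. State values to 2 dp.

f̂ = -8.75

From the data, Σd·d = 82, Σd = 12, Σ1 = 4.
And Σd·f = -251, Σf = -35.
Normal equations: [[82, 12]; [12, 4]]·[m, b]ᵀ = [-251, -35]ᵀ.
Determinant 82·4 − 12² = 184.
m = ((-251)·4 − 12·(-35))/184 = -73/23; b = (82·(-35) − 12·(-251))/184 = 71/92.
At d = 3: f̂ = (-73/23)·(3) + (71/92)·(1) = -35/4.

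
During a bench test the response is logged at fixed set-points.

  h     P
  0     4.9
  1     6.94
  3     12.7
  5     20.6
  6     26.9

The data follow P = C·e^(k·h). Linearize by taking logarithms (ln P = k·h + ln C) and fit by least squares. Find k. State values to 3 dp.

k = 0.280

With ln Pᵢ as the transformed response and hᵢ as the regressor:
Over the data: Σh = 15.0000, Σ(h)² = 71.0000, Σln P = 12.3856, Σh·ln P = 44.4413.
Normal system: [[71.0000, 15.0000]; [15.0000, 5]]·[k, ln C]ᵀ = [44.4413, 12.3856]ᵀ.
Solving (det = 130.0000): k = 0.28018, ln C = 1.63657.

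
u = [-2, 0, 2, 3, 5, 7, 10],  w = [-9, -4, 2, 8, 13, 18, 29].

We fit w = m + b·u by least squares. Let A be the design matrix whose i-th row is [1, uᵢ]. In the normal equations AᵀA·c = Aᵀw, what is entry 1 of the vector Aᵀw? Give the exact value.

Entry 1 ↔ basis 1, so (Aᵀw)_{1} = Σᵢ wᵢ = (1)·(-9) + (1)·(-4) + (1)·(2) + (1)·(8) + (1)·(13) + (1)·(18) + (1)·(29) = 57.

57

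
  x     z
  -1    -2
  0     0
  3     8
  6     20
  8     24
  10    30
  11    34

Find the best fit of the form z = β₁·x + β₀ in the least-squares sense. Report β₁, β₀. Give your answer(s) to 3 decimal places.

Entries of AᵀA: Σx·x = 331, Σx = 37, Σ1 = 7.
For Aᵀz: Σx·z = 1012, Σz = 114.
So AᵀA·[β₁, β₀]ᵀ = Aᵀz: [[331, 37]; [37, 7]]·[β₁, β₀]ᵀ = [1012, 114]ᵀ.
Δ = 331·7 − 37² = 948.
β₁ = (1012·7 − 37·114)/948 = 1433/474; β₀ = (331·114 − 37·1012)/948 = 145/474.

β₁ = 3.023, β₀ = 0.306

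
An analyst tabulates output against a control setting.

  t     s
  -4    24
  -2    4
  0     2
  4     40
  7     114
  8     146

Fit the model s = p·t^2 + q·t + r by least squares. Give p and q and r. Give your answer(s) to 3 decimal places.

p = 2.003, q = 2.127, r = 0.647

The normal system MᵀM·[p, q, r]ᵀ = Mᵀs is [[7025, 847, 149]; [847, 149, 13]; [149, 13, 6]]·[p, q, r]ᵀ = [15970, 2022, 330]ᵀ.
Row-reducing yields p = 38159/19050, q = 202621/95250, r = 10277/15875.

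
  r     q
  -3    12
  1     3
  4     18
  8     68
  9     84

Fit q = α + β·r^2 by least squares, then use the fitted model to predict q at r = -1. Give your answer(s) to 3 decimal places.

q̂ = 3.276

Setting ∂/∂α … = 0 gives: 5·α + 171·β = 185;  171·α + 10995·β = 11555.
Eliminating β: 10995·(row 1) − 171·(row 2) gives 25734·α = 10995·185 − 171·11555 = 58170, so α = 9695/4289.
Then β = (11555 − 171·(9695/4289))/10995 = 13070/12867.
At r = -1: q̂ = (9695/4289)·(1) + (13070/12867)·(1) = 42155/12867.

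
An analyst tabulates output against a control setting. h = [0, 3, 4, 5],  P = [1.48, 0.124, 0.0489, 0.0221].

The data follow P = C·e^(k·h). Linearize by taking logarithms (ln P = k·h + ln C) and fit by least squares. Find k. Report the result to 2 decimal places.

Let Y = ln P. Fitting Y = k·h + ln C by least squares:
Sums: Σh = 12.0000, Σ(h)² = 50.0000, Σln P = -8.5256, Σh·ln P = -37.3952.
Normal system: [[50.0000, 12.0000]; [12.0000, 4]]·[k, ln C]ᵀ = [-37.3952, -8.5256]ᵀ.
Δ = 50.0000·4 − (12.0000)² = 56.0000; k = (-37.3952·4 − 12.0000·-8.5256)/56.0000 = -0.84418, ln C = (50.0000·-8.5256 − 12.0000·-37.3952)/56.0000 = 0.40113.

k = -0.84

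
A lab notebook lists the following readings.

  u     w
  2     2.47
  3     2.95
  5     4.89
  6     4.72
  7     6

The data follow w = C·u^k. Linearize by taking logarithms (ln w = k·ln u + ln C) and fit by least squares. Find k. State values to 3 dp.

Taking logs, ln w = k·ln u + ln C, so regress ln w on ln u.
Σln u = 7.1389, Σ(ln u)² = 11.2747, Σln w = 6.9168, Σln u·ln w = 10.6368.
Normal system: [[11.2747, 7.1389]; [7.1389, 5]]·[k, ln C]ᵀ = [10.6368, 6.9168]ᵀ.
Δ = 11.2747·5 − (7.1389)² = 5.4099; k = (10.6368·5 − 7.1389·6.9168)/5.4099 = 0.70353, ln C = (11.2747·6.9168 − 7.1389·10.6368)/5.4099 = 0.37888.

k = 0.704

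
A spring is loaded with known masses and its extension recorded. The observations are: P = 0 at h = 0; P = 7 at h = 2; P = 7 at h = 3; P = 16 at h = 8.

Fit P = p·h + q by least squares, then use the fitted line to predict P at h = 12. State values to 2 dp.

P̂ = 23.99

MᵀM·[p, q]ᵀ = MᵀP reads: 77·p + 13·q = 163;  13·p + 4·q = 30.
Determinant 77·4 − 13² = 139.
p = (163·4 − 13·30)/139 = 262/139; q = (77·30 − 13·163)/139 = 191/139.
At h = 12: P̂ = (262/139)·(12) + (191/139)·(1) = 3335/139.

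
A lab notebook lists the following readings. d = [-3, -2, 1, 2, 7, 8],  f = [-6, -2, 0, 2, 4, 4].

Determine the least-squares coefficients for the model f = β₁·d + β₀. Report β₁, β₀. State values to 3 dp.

Compute the Gram sums: Σd·d = 131, Σd = 13, Σ1 = 6.
Right-hand side: Σd·f = 86, Σf = 2.
Eliminating β₀: 6·(row 1) − 13·(row 2) gives 617·β₁ = 6·86 − 13·2 = 490, so β₁ = 490/617.
Then β₀ = (2 − 13·(490/617))/6 = -856/617.

β₁ = 0.794, β₀ = -1.387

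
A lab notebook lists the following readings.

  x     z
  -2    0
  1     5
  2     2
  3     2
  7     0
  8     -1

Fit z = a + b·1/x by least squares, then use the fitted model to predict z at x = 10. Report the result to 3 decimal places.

ẑ = 0.731

With design matrix A, AᵀA = [[6, 269/168]; [269/168, 46489/28224]] and Aᵀz = [8, 157/24]ᵀ.
det = 6·(46489/28224) − (269/168)² = 206573/28224.
a = (8·(46489/28224) − (269/168)·(157/24))/(206573/28224) = 76281/206573; b = (6·(157/24) − (269/168)·8)/(206573/28224) = 746256/206573.
At x = 10: ẑ = (76281/206573)·(1) + (746256/206573)·(1/10) = 754533/1032865.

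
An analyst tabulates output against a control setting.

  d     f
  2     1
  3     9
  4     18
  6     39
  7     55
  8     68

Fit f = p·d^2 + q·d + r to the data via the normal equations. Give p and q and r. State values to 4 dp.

p = 0.7245, q = 3.9694, r = -9.6735

AᵀA·[p, q, r]ᵀ = Aᵀf reads: 8146·p + 1170·q + 178·r = 8824;  1170·p + 178·q + 30·r = 1264;  178·p + 30·q + 6·r = 190.
Row-reducing yields p = 71/98, q = 389/98, r = -474/49.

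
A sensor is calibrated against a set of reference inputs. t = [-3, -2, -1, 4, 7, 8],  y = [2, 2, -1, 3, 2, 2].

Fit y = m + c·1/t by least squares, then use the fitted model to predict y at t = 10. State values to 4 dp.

ŷ = 2.4330

AᵀA·[m, c]ᵀ = Aᵀy reads: 6·m + (-221/168)·c = 10;  (-221/168)·m + (41197/28224)·c = 13/21.
(Σ1 = 6, Σ1/t = -221/168, Σ1/t·1/t = 41197/28224, Σy = 10, Σ1/t·y = 13/21.)
Determinant 6·(41197/28224) − (-221/168)² = 198341/28224.
m = (10·(41197/28224) − (-221/168)·(13/21))/(198341/28224) = 33458/15257; c = (6·(13/21) − (-221/168)·10)/(198341/28224) = 36624/15257.
At t = 10: ŷ = (33458/15257)·(1) + (36624/15257)·(1/10) = 185602/76285.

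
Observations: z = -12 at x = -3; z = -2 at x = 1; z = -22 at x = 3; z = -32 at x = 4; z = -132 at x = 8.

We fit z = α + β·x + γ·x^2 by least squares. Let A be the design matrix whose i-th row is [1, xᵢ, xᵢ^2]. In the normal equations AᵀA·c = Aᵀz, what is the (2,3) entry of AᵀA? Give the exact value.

577

Row 2 ↔ basis x, column 3 ↔ basis x^2, so (AᵀA)_{2,3} = Σᵢ (x)·(x^2) = (-3)·(9) + (1)·(1) + (3)·(9) + (4)·(16) + (8)·(64) = 577.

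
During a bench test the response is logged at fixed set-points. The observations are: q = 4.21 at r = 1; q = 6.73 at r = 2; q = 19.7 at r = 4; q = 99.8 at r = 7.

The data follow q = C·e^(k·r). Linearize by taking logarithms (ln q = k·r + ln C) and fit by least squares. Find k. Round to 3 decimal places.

With ln qᵢ as the transformed response and rᵢ as the regressor:
XᵀX = [[70.0000, 14.0000]; [14.0000, 4]], rhs = [49.3953, 10.9278]ᵀ  (here Σr = 14.0000, Σ(r)² = 70.0000, Σln q = 10.9278, Σr·ln q = 49.3953).
Solving (det = 84.0000): k = 0.53085, ln C = 0.87398.

k = 0.531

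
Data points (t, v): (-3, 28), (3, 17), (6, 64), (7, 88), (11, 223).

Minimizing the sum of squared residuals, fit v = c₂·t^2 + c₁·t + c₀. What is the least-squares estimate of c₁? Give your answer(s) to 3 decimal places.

Sums needed: Σt^2·t^2 = 18500, Σt^2·t = 1890, Σt^2 = 224, Σt·t = 224, Σt = 24, Σ1 = 5.
Right-hand side: Σt^2·v = 34004, Σt·v = 3420, Σv = 420.
Normal equations: [[18500, 1890, 224]; [1890, 224, 24]; [224, 24, 5]]·[c₂, c₁, c₀]ᵀ = [34004, 3420, 420]ᵀ.
Inverting the 3×3 Gram matrix, [c₂, c₁, c₀]ᵀ = [635594/321339, -204418/107113, 33988/7473]ᵀ.

c₁ = -1.908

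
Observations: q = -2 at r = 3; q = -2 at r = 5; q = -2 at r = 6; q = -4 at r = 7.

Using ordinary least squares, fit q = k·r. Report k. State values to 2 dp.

Entries of MᵀM: Σr·r = 119.
Moment sums: Σr·q = -56.
Normal equations: [[119]]·[k]ᵀ = [-56]ᵀ.
k = (-56)/119 = -0.470588.

k = -0.47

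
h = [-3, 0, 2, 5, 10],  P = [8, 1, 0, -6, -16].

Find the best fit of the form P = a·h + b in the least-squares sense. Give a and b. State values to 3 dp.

a = -1.798, b = 2.433

Compute the Gram sums: Σh·h = 138, Σh = 14, Σ1 = 5.
Right-hand side: Σh·P = -214, ΣP = -13.
So AᵀA·[a, b]ᵀ = AᵀP: [[138, 14]; [14, 5]]·[a, b]ᵀ = [-214, -13]ᵀ.
Determinant 138·5 − 14² = 494.
a = ((-214)·5 − 14·(-13))/494 = -444/247; b = (138·(-13) − 14·(-214))/494 = 601/247.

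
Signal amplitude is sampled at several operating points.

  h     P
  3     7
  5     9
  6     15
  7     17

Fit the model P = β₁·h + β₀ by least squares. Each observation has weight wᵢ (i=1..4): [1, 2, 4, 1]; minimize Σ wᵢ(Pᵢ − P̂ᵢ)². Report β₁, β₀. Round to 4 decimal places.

β₁ = 2.9000, β₀ = -3.2000

Forming MᵀWM = [[252, 44]; [44, 8]] and MᵀWP = [590, 102]ᵀ gives MᵀWM·[β₁, β₀]ᵀ = MᵀWP.
det = 252·8 − 44² = 80.
β₁ = (590·8 − 44·102)/80 = 29/10; β₀ = (252·102 − 44·590)/80 = -16/5.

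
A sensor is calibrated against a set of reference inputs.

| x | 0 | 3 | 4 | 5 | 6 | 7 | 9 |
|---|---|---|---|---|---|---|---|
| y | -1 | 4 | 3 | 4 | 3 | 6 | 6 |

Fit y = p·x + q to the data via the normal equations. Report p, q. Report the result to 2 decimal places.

From the data, Σx·x = 216, Σx = 34, Σ1 = 7.
For Mᵀy: Σx·y = 158, Σy = 25.
Normal equations: [[216, 34]; [34, 7]]·[p, q]ᵀ = [158, 25]ᵀ.
Eliminating q: 7·(row 1) − 34·(row 2) gives 356·p = 7·158 − 34·25 = 256, so p = 64/89.
Then q = (25 − 34·(64/89))/7 = 7/89.

p = 0.72, q = 0.08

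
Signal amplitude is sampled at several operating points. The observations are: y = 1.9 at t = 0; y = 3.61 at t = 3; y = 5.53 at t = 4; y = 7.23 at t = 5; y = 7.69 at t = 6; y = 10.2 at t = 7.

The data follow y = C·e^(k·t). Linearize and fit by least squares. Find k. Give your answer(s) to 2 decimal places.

k = 0.24

Taking logs, ln y = k·t + ln C, so regress ln y on t.
Σt = 25.0000, Σ(t)² = 135.0000, Σln y = 9.9763, Σt·ln y = 49.0793.
Equations: 135.0000·k + 25.0000·ln C = 49.0793;  25.0000·k + 6·ln C = 9.9763.
Solving (det = 185.0000): k = 0.24361, ln C = 0.64766.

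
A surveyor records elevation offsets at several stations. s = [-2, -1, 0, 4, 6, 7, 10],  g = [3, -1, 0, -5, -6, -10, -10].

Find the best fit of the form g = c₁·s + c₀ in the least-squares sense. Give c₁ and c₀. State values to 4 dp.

AᵀA·[c₁, c₀]ᵀ = Aᵀg reads: 206·c₁ + 24·c₀ = -231;  24·c₁ + 7·c₀ = -29.
Determinant 206·7 − 24² = 866.
c₁ = ((-231)·7 − 24·(-29))/866 = -921/866; c₀ = (206·(-29) − 24·(-231))/866 = -215/433.

c₁ = -1.0635, c₀ = -0.4965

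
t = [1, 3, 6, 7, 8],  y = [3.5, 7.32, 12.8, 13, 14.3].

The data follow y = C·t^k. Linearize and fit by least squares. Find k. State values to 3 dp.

With ln yᵢ as the transformed response and ln tᵢ as the regressor:
Sums: Σln t = 6.9157, Σ(ln t)² = 12.5280, Σln y = 11.0180, Σln t·ln y = 17.2779.
Normal system: [[12.5280, 6.9157]; [6.9157, 5]]·[k, ln C]ᵀ = [17.2779, 11.0180]ᵀ.
Slope k = (n·Σln t·ln y − Σln t·Σln y)/(n·Σ(ln t)² − (Σln t)²) = (5·17.2779 − 6.9157·11.0180)/14.8127 = 0.68805; ln C = (Σln y − k·Σln t)/n = 1.25193.

k = 0.688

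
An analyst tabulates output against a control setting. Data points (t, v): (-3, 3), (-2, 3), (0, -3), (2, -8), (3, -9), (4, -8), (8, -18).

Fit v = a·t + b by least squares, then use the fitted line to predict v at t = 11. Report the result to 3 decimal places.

v̂ = -23.696

Forming XᵀX = [[106, 12]; [12, 7]] and Xᵀv = [-234, -40]ᵀ gives XᵀX·[a, b]ᵀ = Xᵀv.
Δ = 106·7 − 12² = 598.
a = ((-234)·7 − 12·(-40))/598 = -579/299; b = (106·(-40) − 12·(-234))/598 = -716/299.
At t = 11: v̂ = (-579/299)·(11) + (-716/299)·(1) = -545/23.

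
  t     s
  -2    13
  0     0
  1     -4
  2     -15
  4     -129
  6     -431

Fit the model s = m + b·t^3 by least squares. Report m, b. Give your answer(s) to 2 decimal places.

m = -1.13, b = -1.99

Forming XᵀX = [[6, 281]; [281, 50881]] and Xᵀs = [-566, -101580]ᵀ gives XᵀX·[m, b]ᵀ = Xᵀs.
Eliminating b: 50881·(row 1) − 281·(row 2) gives 226325·m = 50881·(-566) − 281·(-101580) = -254666, so m = -254666/226325.
Then b = ((-101580) − 281·(-254666/226325))/50881 = -450434/226325.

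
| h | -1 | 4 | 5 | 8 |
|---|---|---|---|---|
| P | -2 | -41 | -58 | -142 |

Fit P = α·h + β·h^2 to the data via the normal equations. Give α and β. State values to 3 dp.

α = -1.802, β = -1.996

Entries of MᵀM: Σh·h = 106, Σh·h^2 = 700, Σh^2·h^2 = 4978.
Right-hand side: Σh·P = -1588, Σh^2·P = -11196.
MᵀM·[α, β]ᵀ = MᵀP becomes [[106, 700]; [700, 4978]]·[α, β]ᵀ = [-1588, -11196]ᵀ.
Eliminating β: 4978·(row 1) − 700·(row 2) gives 37668·α = 4978·(-1588) − 700·(-11196) = -67864, so α = -16966/9417.
Then β = ((-11196) − 700·(-16966/9417))/4978 = -18794/9417.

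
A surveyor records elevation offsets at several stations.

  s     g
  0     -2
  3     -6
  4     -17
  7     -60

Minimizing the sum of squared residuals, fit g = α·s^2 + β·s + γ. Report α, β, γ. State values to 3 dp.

Sums needed: Σs^2·s^2 = 2738, Σs^2·s = 434, Σs^2 = 74, Σs·s = 74, Σs = 14, Σ1 = 4.
For Mᵀg: Σs^2·g = -3266, Σs·g = -506, Σg = -85.
Inverting the 3×3 Gram matrix, [α, β, γ]ᵀ = [-13/8, 607/200, -181/100]ᵀ.

α = -1.625, β = 3.035, γ = -1.810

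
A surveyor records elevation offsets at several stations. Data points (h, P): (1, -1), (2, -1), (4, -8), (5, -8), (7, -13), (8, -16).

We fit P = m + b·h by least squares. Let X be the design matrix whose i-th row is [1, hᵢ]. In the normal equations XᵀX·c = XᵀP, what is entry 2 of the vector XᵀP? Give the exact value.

-294

Entry 2 ↔ basis h, so (XᵀP)_{2} = Σᵢ (h)·Pᵢ = (1)·(-1) + (2)·(-1) + (4)·(-8) + (5)·(-8) + (7)·(-13) + (8)·(-16) = -294.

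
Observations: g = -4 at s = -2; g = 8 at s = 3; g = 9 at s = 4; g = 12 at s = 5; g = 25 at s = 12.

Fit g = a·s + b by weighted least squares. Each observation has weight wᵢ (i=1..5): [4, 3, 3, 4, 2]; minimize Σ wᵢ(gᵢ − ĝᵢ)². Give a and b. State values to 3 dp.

Sums needed: Σwᵢ·s·s = 479, Σwᵢ·s = 57, Σwᵢ·1 = 16.
For MᵀWg: Σwᵢ·s·g = 1052, Σwᵢ·g = 133.
MᵀWM·[a, b]ᵀ = MᵀWg becomes [[479, 57]; [57, 16]]·[a, b]ᵀ = [1052, 133]ᵀ.
Eliminating b: 16·(row 1) − 57·(row 2) gives 4415·a = 16·1052 − 57·133 = 9251, so a = 9251/4415.
Then b = (133 − 57·(9251/4415))/16 = 3743/4415.

a = 2.095, b = 0.848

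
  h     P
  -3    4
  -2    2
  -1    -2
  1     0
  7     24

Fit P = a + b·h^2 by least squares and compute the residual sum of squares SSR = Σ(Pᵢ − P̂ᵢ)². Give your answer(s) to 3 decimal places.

SSR = 3.581

With design matrix M, MᵀM = [[5, 64]; [64, 2500]] and MᵀP = [28, 1218]ᵀ.
Eliminating b: 2500·(row 1) − 64·(row 2) gives 8404·a = 2500·28 − 64·1218 = -7952, so a = -1988/2101.
Then b = (1218 − 64·(-1988/2101))/2500 = 2149/4202.
Residuals: 1443/4202, 172/191, -6577/4202, 1827/4202, -477/4202; SSR = 7523/2101.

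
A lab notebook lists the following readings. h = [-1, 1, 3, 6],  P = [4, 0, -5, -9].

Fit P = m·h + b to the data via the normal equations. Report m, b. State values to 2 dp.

Sums needed: Σh·h = 47, Σh = 9, Σ1 = 4.
And Σh·P = -73, ΣP = -10.
So XᵀX·[m, b]ᵀ = XᵀP: [[47, 9]; [9, 4]]·[m, b]ᵀ = [-73, -10]ᵀ.
det = 47·4 − 9² = 107.
m = ((-73)·4 − 9·(-10))/107 = -202/107; b = (47·(-10) − 9·(-73))/107 = 187/107.

m = -1.89, b = 1.75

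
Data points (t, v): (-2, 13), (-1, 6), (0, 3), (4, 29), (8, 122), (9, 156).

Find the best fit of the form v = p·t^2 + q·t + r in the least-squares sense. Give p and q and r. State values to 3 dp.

p = 2.057, q = -1.466, r = 2.331

Forming AᵀA = [[10930, 1296, 166]; [1296, 166, 18]; [166, 18, 6]] and Aᵀv = [20966, 2464, 329]ᵀ gives AᵀA·[p, q, r]ᵀ = Aᵀv.
Row-reducing yields p = 32161/15638, q = -22921/15638, r = 36459/15638.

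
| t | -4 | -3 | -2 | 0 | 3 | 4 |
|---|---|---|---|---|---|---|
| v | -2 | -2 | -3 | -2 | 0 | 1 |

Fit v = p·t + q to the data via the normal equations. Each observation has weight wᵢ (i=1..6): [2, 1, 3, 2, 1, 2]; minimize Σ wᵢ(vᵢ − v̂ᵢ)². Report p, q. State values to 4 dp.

Compute the Gram sums: Σwᵢ·t·t = 94, Σwᵢ·t = -6, Σwᵢ·1 = 11.
For AᵀWv: Σwᵢ·t·v = 48, Σwᵢ·v = -17.
Determinant 94·11 − (-6)² = 998.
p = (48·11 − (-6)·(-17))/998 = 213/499; q = (94·(-17) − (-6)·48)/998 = -655/499.

p = 0.4269, q = -1.3126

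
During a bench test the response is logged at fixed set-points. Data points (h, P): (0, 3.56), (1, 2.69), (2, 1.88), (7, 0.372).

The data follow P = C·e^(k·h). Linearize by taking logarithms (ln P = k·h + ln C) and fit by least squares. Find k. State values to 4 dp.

With ln Pᵢ as the transformed response and hᵢ as the regressor:
Σh = 10.0000, Σ(h)² = 54.0000, Σln P = 1.9017, Σh·ln P = -4.6699.
Equations: 54.0000·k + 10.0000·ln C = -4.6699;  10.0000·k + 4·ln C = 1.9017.
Δ = 54.0000·4 − (10.0000)² = 116.0000; k = (-4.6699·4 − 10.0000·1.9017)/116.0000 = -0.32497, ln C = (54.0000·1.9017 − 10.0000·-4.6699)/116.0000 = 1.28786.

k = -0.3250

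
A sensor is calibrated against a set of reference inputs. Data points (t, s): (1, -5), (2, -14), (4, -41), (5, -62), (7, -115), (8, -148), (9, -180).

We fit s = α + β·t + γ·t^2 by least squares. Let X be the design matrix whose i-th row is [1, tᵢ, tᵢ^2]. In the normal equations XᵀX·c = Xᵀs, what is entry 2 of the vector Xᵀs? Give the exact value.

-4116

Entry 2 ↔ basis t, so (Xᵀs)_{2} = Σᵢ (t)·sᵢ = (1)·(-5) + (2)·(-14) + (4)·(-41) + (5)·(-62) + (7)·(-115) + (8)·(-148) + (9)·(-180) = -4116.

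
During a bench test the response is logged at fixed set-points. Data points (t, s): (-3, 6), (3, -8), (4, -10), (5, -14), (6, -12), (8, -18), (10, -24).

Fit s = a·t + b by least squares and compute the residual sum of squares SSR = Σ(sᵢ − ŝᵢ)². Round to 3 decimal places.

Forming AᵀA = [[259, 33]; [33, 7]] and Aᵀs = [-608, -80]ᵀ gives AᵀA·[a, b]ᵀ = Aᵀs.
Δ = 259·7 − 33² = 724.
a = ((-608)·7 − 33·(-80))/724 = -404/181; b = (259·(-80) − 33·(-608))/724 = -164/181.
Residuals: 38/181, -72/181, -30/181, -350/181, 416/181, 138/181, -140/181; SSR = 1888/181.

SSR = 10.431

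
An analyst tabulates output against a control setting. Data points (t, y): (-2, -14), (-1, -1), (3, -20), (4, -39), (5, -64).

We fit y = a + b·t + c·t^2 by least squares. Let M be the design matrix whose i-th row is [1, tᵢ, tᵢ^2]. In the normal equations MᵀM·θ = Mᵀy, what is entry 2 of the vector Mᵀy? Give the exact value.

Entry 2 ↔ basis t, so (Mᵀy)_{2} = Σᵢ (t)·yᵢ = (-2)·(-14) + (-1)·(-1) + (3)·(-20) + (4)·(-39) + (5)·(-64) = -507.

-507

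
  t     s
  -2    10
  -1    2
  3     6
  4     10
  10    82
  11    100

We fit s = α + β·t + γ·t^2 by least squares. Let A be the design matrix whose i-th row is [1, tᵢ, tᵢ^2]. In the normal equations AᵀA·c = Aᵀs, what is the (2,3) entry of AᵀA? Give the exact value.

2413

Row 2 ↔ basis t, column 3 ↔ basis t^2, so (AᵀA)_{2,3} = Σᵢ (t)·(t^2) = (-2)·(4) + (-1)·(1) + (3)·(9) + (4)·(16) + (10)·(100) + (11)·(121) = 2413.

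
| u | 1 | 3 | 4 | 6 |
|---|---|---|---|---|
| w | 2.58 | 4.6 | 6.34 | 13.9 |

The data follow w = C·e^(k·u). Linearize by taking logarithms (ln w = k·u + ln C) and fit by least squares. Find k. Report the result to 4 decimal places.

With ln wᵢ as the transformed response and uᵢ as the regressor:
Σu = 14.0000, Σ(u)² = 62.0000, Σln w = 6.9526, Σu·ln w = 28.7048.
Normal system: [[62.0000, 14.0000]; [14.0000, 4]]·[k, ln C]ᵀ = [28.7048, 6.9526]ᵀ.
Slope k = (n·Σu·ln w − Σu·Σln w)/(n·Σ(u)² − (Σu)²) = (4·28.7048 − 14.0000·6.9526)/52.0000 = 0.33620; ln C = (Σln w − k·Σu)/n = 0.56144.

k = 0.3362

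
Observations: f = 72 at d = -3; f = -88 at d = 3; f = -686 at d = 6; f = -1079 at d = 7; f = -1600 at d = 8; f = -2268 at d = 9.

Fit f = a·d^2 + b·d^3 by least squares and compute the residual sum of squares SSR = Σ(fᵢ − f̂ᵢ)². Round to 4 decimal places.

Setting ∂/∂a … = 0 gives: 14516·a + 116400·b = -363819;  116400·a + 959348·b = -2995165.
(Σd^2·d^2 = 14516, Σd^2·d^3 = 116400, Σd^3·d^3 = 959348, Σd^2·f = -363819, Σd^3·f = -2995165.)
Eliminating b: 959348·(row 1) − 116400·(row 2) gives 376935568·a = 959348·(-363819) − 116400·(-2995165) = -391824012, so a = -97956003/94233892.
Then b = ((-2995165) − 116400·(-97956003/94233892))/959348 = -282320885/94233892.
Residuals: 10945089/23558473, 105842713/47116946, -34180661/23558473, -21230883/47116946, 10812528/23558473, 5973588/23558473; SSR = 369638953/47116946.

SSR = 7.8451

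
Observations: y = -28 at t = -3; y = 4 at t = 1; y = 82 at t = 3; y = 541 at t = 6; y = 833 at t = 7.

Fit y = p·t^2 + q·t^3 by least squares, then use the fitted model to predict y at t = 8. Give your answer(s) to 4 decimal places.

ŷ = 1217.1038

With design matrix X, XᵀX = [[3860, 24584]; [24584, 165764]] and Xᵀy = [60783, 405549]ᵀ.
Eliminating q: 165764·(row 1) − 24584·(row 2) gives 35475984·p = 165764·60783 − 24584·405549 = 105616596, so p = 8801383/2956332.
Then q = (405549 − 24584·(8801383/2956332))/165764 = 5927489/2956332.
At t = 8: ŷ = (8801383/2956332)·(64) + (5927489/2956332)·(512) = 899540720/739083.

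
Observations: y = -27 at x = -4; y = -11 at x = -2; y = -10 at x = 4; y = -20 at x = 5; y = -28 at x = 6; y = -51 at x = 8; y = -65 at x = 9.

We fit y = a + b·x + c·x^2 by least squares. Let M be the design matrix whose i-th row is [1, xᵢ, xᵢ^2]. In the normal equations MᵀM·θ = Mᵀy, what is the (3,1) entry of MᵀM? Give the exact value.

Row 3 ↔ basis x^2, column 1 ↔ basis 1, so (MᵀM)_{3,1} = Σᵢ x^2 = (16)·(1) + (4)·(1) + (16)·(1) + (25)·(1) + (36)·(1) + (64)·(1) + (81)·(1) = 242.

242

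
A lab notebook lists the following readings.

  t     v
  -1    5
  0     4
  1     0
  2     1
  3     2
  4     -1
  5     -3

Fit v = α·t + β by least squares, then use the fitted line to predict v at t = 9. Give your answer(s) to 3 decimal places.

v̂ = -6.857

Entries of AᵀA: Σt·t = 56, Σt = 14, Σ1 = 7.
And Σt·v = -16, Σv = 8.
Normal equations: [[56, 14]; [14, 7]]·[α, β]ᵀ = [-16, 8]ᵀ.
Eliminating β: 7·(row 1) − 14·(row 2) gives 196·α = 7·(-16) − 14·8 = -224, so α = -8/7.
Then β = (8 − 14·(-8/7))/7 = 24/7.
At t = 9: v̂ = (-8/7)·(9) + (24/7)·(1) = -48/7.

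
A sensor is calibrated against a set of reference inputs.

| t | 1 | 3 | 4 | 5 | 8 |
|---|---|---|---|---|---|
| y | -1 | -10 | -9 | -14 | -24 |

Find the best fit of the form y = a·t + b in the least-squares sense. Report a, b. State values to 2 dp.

The normal equations are: 115·a + 21·b = -329;  21·a + 5·b = -58.
(Σt·t = 115, Σt = 21, Σ1 = 5, Σt·y = -329, Σy = -58.)
Δ = 115·5 − 21² = 134.
a = ((-329)·5 − 21·(-58))/134 = -427/134; b = (115·(-58) − 21·(-329))/134 = 239/134.

a = -3.19, b = 1.78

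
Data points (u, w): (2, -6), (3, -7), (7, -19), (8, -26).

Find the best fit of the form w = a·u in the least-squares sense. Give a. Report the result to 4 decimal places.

Forming AᵀA = [[126]] and Aᵀw = [-374]ᵀ gives AᵀA·[a]ᵀ = Aᵀw.
a = (-374)/126 = -2.96825.

a = -2.9683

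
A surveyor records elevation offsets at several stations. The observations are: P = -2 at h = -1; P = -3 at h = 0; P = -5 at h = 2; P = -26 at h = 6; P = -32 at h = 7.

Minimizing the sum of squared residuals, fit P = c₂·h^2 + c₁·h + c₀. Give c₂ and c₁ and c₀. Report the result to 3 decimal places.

The normal equations are: 3714·c₂ + 566·c₁ + 90·c₀ = -2526;  566·c₂ + 90·c₁ + 14·c₀ = -388;  90·c₂ + 14·c₁ + 5·c₀ = -68.
Row-reducing yields c₂ = -5119/9724, c₁ = -6183/9724, c₀ = -518/221.

c₂ = -0.526, c₁ = -0.636, c₀ = -2.344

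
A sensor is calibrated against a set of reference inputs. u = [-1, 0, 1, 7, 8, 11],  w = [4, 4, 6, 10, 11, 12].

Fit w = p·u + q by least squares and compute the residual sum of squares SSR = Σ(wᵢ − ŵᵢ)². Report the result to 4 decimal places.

SSR = 1.5676

Compute the Gram sums: Σu·u = 236, Σu = 26, Σ1 = 6.
Moment sums: Σu·w = 292, Σw = 47.
MᵀM·[p, q]ᵀ = Mᵀw becomes [[236, 26]; [26, 6]]·[p, q]ᵀ = [292, 47]ᵀ.
Eliminating q: 6·(row 1) − 26·(row 2) gives 740·p = 6·292 − 26·47 = 530, so p = 53/74.
Then q = (47 − 26·(53/74))/6 = 175/37.
Residuals: -1/74, -27/37, 41/74, 19/74, 20/37, -45/74; SSR = 58/37.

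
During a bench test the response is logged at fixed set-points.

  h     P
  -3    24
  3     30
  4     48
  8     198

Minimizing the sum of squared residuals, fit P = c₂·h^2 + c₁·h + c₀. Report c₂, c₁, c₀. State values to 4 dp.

c₂ = 3.0225, c₁ = 0.6719, c₀ = -1.0667

Entries of MᵀM: Σh^2·h^2 = 4514, Σh^2·h = 576, Σh^2 = 98, Σh·h = 98, Σh = 12, Σ1 = 4.
For MᵀP: Σh^2·P = 13926, Σh·P = 1794, ΣP = 300.
So MᵀM·[c₂, c₁, c₀]ᵀ = MᵀP: [[4514, 576, 98]; [576, 98, 12]; [98, 12, 4]]·[c₂, c₁, c₀]ᵀ = [13926, 1794, 300]ᵀ.
Solving the 3×3 system (Gaussian elimination) gives c₂ = 77802/25741, c₁ = 17295/25741, c₀ = -27459/25741.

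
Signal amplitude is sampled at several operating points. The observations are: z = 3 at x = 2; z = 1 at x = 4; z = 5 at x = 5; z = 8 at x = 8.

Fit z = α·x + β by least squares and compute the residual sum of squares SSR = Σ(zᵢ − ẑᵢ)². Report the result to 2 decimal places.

SSR = 8.99

From the data, Σx·x = 109, Σx = 19, Σ1 = 4.
Moment sums: Σx·z = 99, Σz = 17.
Δ = 109·4 − 19² = 75.
α = (99·4 − 19·17)/75 = 73/75; β = (109·17 − 19·99)/75 = -28/75.
Residuals: 107/75, -63/25, 38/75, 44/75; SSR = 674/75.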